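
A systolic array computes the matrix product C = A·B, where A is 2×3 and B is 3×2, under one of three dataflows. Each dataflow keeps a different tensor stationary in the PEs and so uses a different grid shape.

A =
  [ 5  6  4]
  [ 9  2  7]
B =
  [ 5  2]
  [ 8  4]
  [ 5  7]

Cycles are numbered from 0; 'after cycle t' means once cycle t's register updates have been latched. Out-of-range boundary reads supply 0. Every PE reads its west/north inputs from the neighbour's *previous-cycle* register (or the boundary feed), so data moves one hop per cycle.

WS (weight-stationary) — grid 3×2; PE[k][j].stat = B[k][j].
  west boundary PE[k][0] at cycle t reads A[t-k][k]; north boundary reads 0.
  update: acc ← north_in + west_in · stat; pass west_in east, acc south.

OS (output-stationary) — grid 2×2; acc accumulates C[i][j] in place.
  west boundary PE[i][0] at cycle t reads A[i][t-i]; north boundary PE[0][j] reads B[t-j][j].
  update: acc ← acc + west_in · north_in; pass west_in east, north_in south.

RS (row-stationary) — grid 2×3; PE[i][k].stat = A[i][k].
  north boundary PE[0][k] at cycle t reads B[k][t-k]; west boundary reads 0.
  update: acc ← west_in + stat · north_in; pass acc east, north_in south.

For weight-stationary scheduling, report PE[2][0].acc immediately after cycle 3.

WS on a 3×2 grid — tracing PE[2][0] and its feeders:
  0: (1,0).acc=0  regs=<0,0>
  0: (2,0).acc=0  regs=<0,0>
  1: (1,0).acc=73  regs=<6,73>
  1: (2,0).acc=0  regs=<0,0>
  2: (1,0).acc=61  regs=<2,61>
  2: (2,0).acc=93  regs=<4,93>
  3: (1,0).acc=0  regs=<0,0>
  3: (2,0).acc=96  regs=<7,96>

PE[2][0].acc = 96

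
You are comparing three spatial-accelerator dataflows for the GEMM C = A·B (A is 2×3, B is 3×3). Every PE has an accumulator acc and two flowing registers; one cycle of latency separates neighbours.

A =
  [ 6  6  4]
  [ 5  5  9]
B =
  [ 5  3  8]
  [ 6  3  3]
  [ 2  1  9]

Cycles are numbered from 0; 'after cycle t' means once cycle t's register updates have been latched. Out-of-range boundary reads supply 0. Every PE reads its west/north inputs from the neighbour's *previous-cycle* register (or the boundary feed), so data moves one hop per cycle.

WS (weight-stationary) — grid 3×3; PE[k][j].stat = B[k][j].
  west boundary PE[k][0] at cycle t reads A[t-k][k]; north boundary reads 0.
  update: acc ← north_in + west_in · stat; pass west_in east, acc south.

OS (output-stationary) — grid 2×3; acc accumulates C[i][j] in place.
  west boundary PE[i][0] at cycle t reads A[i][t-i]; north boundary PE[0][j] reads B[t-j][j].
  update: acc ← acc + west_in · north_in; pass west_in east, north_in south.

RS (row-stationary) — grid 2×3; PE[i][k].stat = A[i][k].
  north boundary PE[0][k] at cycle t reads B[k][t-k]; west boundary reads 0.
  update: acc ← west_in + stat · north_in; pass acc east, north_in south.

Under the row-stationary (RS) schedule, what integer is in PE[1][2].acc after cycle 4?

PE[1][2].acc = 39

RS 2×3: PE[1][2] cycle-by-cycle (with neighbour feeds):
  step 0 · PE0,2: acc=0; fwd→0 fwd↓0
  step 0 · PE1,1: acc=0; fwd→0 fwd↓0
  step 0 · PE1,2: acc=0; fwd→0 fwd↓0
  step 1 · PE0,2: acc=0; fwd→0 fwd↓0
  step 1 · PE1,1: acc=0; fwd→0 fwd↓0
  step 1 · PE1,2: acc=0; fwd→0 fwd↓0
  step 2 · PE0,2: acc=74; fwd→74 fwd↓2
  step 2 · PE1,1: acc=55; fwd→55 fwd↓6
  step 2 · PE1,2: acc=0; fwd→0 fwd↓0
  step 3 · PE0,2: acc=40; fwd→40 fwd↓1
  step 3 · PE1,1: acc=30; fwd→30 fwd↓3
  step 3 · PE1,2: acc=73; fwd→73 fwd↓2
  step 4 · PE0,2: acc=102; fwd→102 fwd↓9
  step 4 · PE1,1: acc=55; fwd→55 fwd↓3
  step 4 · PE1,2: acc=39; fwd→39 fwd↓1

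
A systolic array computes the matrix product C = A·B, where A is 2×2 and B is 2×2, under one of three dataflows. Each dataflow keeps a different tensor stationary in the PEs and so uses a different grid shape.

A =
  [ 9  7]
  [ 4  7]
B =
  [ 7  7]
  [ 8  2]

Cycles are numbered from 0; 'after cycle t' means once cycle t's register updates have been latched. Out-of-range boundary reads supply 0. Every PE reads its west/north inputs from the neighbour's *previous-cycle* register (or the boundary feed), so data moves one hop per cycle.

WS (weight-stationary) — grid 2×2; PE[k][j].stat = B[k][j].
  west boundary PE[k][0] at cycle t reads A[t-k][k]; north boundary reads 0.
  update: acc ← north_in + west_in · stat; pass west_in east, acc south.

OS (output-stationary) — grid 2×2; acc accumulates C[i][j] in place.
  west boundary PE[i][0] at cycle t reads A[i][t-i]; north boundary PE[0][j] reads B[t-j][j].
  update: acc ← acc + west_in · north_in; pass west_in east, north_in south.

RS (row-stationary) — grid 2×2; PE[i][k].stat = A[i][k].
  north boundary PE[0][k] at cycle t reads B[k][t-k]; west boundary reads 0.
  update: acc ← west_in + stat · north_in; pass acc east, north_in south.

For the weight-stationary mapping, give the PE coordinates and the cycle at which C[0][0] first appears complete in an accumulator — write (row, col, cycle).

(row, col, cycle) = (1, 0, 1)

WS: C[0][0] accumulates in PE[1][0]:
  c0 r1c0: 0 / 0 / 0
  c1 r1c0: 119 / 7 / 119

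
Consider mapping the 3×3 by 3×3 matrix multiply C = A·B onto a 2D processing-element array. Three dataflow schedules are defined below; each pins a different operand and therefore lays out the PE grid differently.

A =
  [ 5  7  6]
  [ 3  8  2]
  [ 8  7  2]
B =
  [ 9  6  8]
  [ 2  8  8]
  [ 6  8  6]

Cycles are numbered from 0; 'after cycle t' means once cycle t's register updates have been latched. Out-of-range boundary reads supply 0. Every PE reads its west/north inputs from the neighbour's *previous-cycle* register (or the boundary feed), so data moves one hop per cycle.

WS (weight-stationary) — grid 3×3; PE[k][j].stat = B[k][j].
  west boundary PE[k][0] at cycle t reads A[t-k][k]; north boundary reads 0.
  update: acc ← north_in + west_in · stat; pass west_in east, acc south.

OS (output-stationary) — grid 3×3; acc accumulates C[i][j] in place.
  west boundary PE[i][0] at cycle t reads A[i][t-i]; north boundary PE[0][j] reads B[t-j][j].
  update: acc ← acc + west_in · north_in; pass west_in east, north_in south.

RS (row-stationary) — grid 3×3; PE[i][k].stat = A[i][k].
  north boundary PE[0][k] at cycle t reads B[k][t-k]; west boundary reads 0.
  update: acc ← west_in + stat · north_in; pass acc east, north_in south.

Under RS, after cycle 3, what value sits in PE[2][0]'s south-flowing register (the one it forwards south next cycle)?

RS (3×3). Following PE[2][0] plus its west/north inputs:
  [0] (1,0) acc=0 (h:0 v:0)
  [0] (2,0) acc=0 (h:0 v:0)
  [1] (1,0) acc=27 (h:27 v:9)
  [1] (2,0) acc=0 (h:0 v:0)
  [2] (1,0) acc=18 (h:18 v:6)
  [2] (2,0) acc=72 (h:72 v:9)
  [3] (1,0) acc=24 (h:24 v:8)
  [3] (2,0) acc=48 (h:48 v:6)

register = 6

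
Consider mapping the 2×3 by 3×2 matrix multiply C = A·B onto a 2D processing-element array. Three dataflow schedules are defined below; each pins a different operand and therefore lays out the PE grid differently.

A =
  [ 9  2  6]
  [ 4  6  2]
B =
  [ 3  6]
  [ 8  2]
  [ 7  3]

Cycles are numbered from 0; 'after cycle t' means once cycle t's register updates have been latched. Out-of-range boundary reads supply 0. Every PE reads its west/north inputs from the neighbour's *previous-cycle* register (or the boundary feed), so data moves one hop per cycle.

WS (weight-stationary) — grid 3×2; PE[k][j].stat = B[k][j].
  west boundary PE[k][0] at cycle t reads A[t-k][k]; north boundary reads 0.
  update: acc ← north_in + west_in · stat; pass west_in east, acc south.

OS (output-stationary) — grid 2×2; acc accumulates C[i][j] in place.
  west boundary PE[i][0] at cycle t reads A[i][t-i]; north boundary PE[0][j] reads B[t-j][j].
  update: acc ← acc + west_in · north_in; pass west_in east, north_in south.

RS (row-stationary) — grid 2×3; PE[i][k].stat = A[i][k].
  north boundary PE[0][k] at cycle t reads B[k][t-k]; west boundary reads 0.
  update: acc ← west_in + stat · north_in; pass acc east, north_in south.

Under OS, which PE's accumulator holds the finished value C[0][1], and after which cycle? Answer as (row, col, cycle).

(row, col, cycle) = (0, 1, 3)

OS: C[0][1] accumulates in PE[0][1]:
  cycle 0: PE[0][1] → acc 0, east 0, south 0
  cycle 1: PE[0][1] → acc 54, east 9, south 6
  cycle 2: PE[0][1] → acc 58, east 2, south 2
  cycle 3: PE[0][1] → acc 76, east 6, south 3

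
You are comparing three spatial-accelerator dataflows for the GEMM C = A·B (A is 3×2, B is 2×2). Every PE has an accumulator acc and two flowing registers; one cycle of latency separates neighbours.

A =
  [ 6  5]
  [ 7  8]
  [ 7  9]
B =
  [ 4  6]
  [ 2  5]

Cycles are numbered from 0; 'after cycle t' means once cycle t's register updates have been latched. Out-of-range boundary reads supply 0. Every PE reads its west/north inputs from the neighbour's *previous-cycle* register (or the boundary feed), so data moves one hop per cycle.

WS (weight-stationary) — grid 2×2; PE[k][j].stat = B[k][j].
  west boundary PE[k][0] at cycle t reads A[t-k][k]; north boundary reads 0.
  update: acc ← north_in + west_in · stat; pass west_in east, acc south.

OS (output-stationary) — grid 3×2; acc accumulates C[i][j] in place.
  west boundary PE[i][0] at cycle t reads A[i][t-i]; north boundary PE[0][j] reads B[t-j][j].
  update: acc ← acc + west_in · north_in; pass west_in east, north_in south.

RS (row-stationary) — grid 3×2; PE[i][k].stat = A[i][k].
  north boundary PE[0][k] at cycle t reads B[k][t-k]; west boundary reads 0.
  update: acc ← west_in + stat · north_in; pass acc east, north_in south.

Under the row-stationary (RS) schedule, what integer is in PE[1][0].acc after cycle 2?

Tracing RS — 3×2 array, target PE[1][0]:
  [0] (0,0) acc=24 (h:24 v:4)
  [0] (1,0) acc=0 (h:0 v:0)
  [1] (0,0) acc=36 (h:36 v:6)
  [1] (1,0) acc=28 (h:28 v:4)
  [2] (0,0) acc=0 (h:0 v:0)
  [2] (1,0) acc=42 (h:42 v:6)

PE[1][0].acc = 42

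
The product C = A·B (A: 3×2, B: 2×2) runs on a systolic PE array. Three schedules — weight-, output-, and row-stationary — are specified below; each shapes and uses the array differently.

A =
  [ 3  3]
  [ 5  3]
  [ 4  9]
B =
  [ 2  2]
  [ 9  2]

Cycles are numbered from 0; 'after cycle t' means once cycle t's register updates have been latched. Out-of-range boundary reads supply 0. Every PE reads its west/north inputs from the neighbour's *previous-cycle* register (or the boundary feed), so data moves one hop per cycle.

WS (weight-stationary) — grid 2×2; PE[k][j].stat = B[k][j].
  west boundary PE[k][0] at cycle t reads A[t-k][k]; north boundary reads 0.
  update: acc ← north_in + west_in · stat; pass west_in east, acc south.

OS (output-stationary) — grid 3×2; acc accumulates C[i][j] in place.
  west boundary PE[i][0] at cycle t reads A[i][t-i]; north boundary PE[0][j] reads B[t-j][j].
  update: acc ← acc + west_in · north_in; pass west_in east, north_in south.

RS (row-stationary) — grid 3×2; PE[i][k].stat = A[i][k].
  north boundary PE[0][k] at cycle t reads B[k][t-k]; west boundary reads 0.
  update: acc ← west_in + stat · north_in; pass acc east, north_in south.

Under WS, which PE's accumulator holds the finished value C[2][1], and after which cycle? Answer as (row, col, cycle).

(row, col, cycle) = (1, 1, 4)

Under WS, C[2][1] lands at PE[1][1]:
  after 0 — PE[1][1] acc=0, pass-E 0, pass-S 0
  after 1 — PE[1][1] acc=0, pass-E 0, pass-S 0
  after 2 — PE[1][1] acc=12, pass-E 3, pass-S 12
  after 3 — PE[1][1] acc=16, pass-E 3, pass-S 16
  after 4 — PE[1][1] acc=26, pass-E 9, pass-S 26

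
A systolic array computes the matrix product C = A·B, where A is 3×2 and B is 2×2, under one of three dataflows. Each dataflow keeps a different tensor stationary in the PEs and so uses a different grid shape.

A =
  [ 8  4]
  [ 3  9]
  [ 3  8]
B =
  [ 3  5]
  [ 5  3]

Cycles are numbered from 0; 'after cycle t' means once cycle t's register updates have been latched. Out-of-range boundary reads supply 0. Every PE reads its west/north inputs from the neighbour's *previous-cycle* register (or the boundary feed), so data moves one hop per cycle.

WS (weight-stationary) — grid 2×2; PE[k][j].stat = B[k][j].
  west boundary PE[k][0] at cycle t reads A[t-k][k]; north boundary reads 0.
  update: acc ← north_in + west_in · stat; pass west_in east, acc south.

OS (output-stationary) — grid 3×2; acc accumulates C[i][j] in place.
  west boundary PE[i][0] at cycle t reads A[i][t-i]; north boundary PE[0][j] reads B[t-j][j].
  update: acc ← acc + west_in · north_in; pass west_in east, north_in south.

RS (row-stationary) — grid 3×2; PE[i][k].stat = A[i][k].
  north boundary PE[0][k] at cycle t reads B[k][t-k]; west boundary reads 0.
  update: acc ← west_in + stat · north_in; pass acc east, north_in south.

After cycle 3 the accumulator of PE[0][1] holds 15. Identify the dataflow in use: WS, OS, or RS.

WS [2×2] PE[0][1] across cycles:
  [0] (0,1) acc=0 (h:0 v:0)
  [1] (0,1) acc=40 (h:8 v:40)
  [2] (0,1) acc=15 (h:3 v:15)
  [3] (0,1) acc=15 (h:3 v:15)
OS [3×2] PE[0][1] across cycles:
  [0] (0,1) acc=0 (h:0 v:0)
  [1] (0,1) acc=40 (h:8 v:5)
  [2] (0,1) acc=52 (h:4 v:3)
  [3] (0,1) acc=52 (h:0 v:0)
RS [3×2] PE[0][1] across cycles:
  [0] (0,1) acc=0 (h:0 v:0)
  [1] (0,1) acc=44 (h:44 v:5)
  [2] (0,1) acc=52 (h:52 v:3)
  [3] (0,1) acc=0 (h:0 v:0)

dataflow = WS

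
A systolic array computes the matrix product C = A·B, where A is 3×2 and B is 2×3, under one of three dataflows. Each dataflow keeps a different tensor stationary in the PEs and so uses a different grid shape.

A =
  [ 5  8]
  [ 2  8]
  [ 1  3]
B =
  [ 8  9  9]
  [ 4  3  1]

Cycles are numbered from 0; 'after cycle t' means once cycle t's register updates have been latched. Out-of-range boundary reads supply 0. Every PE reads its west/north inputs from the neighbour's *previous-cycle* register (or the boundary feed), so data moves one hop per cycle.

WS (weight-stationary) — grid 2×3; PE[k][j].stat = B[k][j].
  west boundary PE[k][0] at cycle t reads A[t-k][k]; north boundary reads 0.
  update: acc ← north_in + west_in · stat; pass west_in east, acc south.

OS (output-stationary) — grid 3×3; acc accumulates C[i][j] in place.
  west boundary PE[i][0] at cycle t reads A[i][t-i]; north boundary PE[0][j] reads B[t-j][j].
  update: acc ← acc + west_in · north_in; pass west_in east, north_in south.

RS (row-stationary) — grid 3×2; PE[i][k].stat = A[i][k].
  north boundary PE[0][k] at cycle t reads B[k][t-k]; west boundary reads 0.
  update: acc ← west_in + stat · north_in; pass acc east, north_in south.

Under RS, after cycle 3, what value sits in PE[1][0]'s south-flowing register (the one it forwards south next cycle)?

RS (3×2). Following PE[1][0] plus its west/north inputs:
  step 0 · PE0,0: acc=40; fwd→40 fwd↓8
  step 0 · PE1,0: acc=0; fwd→0 fwd↓0
  step 1 · PE0,0: acc=45; fwd→45 fwd↓9
  step 1 · PE1,0: acc=16; fwd→16 fwd↓8
  step 2 · PE0,0: acc=45; fwd→45 fwd↓9
  step 2 · PE1,0: acc=18; fwd→18 fwd↓9
  step 3 · PE0,0: acc=0; fwd→0 fwd↓0
  step 3 · PE1,0: acc=18; fwd→18 fwd↓9

register = 9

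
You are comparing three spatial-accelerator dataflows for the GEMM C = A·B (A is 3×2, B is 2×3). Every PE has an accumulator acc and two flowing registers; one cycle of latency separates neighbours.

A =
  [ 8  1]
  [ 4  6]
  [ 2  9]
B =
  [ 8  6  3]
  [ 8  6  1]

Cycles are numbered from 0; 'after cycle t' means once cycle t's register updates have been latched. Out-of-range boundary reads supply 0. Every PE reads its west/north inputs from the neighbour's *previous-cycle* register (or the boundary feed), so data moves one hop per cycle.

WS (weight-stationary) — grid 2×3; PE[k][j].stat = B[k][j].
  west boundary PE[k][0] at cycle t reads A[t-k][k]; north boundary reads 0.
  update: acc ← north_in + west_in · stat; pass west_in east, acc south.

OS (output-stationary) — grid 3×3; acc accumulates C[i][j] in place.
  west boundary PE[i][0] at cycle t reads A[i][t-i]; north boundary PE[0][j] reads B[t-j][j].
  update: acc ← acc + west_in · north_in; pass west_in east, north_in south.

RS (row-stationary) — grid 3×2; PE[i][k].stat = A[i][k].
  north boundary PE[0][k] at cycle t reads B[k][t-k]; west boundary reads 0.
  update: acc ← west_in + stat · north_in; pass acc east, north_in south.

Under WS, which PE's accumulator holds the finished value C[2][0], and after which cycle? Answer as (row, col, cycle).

(row, col, cycle) = (1, 0, 3)

WS: C[2][0] accumulates in PE[1][0]:
  after 0 — PE[1][0] acc=0, pass-E 0, pass-S 0
  after 1 — PE[1][0] acc=72, pass-E 1, pass-S 72
  after 2 — PE[1][0] acc=80, pass-E 6, pass-S 80
  after 3 — PE[1][0] acc=88, pass-E 9, pass-S 88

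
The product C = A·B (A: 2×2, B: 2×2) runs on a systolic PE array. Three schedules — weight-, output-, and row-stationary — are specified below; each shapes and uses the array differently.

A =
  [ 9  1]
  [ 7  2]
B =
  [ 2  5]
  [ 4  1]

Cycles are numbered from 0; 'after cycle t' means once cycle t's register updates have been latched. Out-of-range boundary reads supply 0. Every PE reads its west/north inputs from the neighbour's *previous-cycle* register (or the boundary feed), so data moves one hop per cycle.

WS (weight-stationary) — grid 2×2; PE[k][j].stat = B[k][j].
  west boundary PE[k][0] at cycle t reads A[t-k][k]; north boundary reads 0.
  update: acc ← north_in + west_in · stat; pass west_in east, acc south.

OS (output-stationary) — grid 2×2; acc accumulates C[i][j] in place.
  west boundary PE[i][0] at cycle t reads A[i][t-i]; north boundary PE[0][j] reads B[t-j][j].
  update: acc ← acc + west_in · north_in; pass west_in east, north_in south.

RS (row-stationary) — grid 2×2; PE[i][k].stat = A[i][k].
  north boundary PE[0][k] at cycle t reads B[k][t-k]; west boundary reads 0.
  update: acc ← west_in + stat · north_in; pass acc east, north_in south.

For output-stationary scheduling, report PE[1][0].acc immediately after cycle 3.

OS (2×2). Following PE[1][0] plus its west/north inputs:
  t=0 PE[0][0]: acc=18 h=9 v=2
  t=0 PE[1][0]: acc=0 h=0 v=0
  t=1 PE[0][0]: acc=22 h=1 v=4
  t=1 PE[1][0]: acc=14 h=7 v=2
  t=2 PE[0][0]: acc=22 h=0 v=0
  t=2 PE[1][0]: acc=22 h=2 v=4
  t=3 PE[0][0]: acc=22 h=0 v=0
  t=3 PE[1][0]: acc=22 h=0 v=0

PE[1][0].acc = 22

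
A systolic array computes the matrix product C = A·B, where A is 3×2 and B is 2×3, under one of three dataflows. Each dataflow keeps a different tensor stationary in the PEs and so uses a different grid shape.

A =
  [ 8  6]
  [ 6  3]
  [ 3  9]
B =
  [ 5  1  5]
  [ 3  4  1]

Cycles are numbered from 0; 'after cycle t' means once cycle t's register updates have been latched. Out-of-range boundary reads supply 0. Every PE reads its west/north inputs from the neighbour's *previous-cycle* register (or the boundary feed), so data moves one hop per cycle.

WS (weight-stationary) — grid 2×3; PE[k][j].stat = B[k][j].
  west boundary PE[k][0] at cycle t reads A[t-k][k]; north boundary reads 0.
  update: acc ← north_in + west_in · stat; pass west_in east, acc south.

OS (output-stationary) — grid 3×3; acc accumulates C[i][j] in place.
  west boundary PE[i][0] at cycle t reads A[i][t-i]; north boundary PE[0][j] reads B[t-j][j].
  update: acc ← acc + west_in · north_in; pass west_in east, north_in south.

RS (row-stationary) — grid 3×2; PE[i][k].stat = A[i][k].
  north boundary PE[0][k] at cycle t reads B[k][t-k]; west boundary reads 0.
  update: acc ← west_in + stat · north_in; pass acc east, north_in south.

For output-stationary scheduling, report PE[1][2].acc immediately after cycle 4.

OS (3×3). Following PE[1][2] plus its west/north inputs:
  t=0 PE[0][2]: acc=0 h=0 v=0
  t=0 PE[1][1]: acc=0 h=0 v=0
  t=0 PE[1][2]: acc=0 h=0 v=0
  t=1 PE[0][2]: acc=0 h=0 v=0
  t=1 PE[1][1]: acc=0 h=0 v=0
  t=1 PE[1][2]: acc=0 h=0 v=0
  t=2 PE[0][2]: acc=40 h=8 v=5
  t=2 PE[1][1]: acc=6 h=6 v=1
  t=2 PE[1][2]: acc=0 h=0 v=0
  t=3 PE[0][2]: acc=46 h=6 v=1
  t=3 PE[1][1]: acc=18 h=3 v=4
  t=3 PE[1][2]: acc=30 h=6 v=5
  t=4 PE[0][2]: acc=46 h=0 v=0
  t=4 PE[1][1]: acc=18 h=0 v=0
  t=4 PE[1][2]: acc=33 h=3 v=1

PE[1][2].acc = 33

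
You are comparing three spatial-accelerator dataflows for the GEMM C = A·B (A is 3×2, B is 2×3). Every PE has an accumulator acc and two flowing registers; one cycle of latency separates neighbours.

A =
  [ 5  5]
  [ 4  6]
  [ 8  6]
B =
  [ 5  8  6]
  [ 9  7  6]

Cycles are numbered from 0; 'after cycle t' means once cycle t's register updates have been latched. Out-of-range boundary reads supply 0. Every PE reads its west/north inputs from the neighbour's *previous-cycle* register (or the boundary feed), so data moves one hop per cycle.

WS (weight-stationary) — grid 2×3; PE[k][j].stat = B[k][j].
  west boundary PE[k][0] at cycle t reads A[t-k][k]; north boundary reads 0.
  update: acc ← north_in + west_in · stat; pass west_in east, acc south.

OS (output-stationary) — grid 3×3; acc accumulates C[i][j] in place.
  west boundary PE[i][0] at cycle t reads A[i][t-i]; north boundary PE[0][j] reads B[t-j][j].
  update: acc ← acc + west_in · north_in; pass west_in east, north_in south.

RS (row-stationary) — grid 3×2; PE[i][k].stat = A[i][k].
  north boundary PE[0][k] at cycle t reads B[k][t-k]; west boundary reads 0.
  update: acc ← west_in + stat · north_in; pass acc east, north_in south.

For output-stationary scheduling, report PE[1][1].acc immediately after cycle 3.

PE[1][1].acc = 74

OS on a 3×3 grid — tracing PE[1][1] and its feeders:
  step 0 · PE0,1: acc=0; fwd→0 fwd↓0
  step 0 · PE1,0: acc=0; fwd→0 fwd↓0
  step 0 · PE1,1: acc=0; fwd→0 fwd↓0
  step 1 · PE0,1: acc=40; fwd→5 fwd↓8
  step 1 · PE1,0: acc=20; fwd→4 fwd↓5
  step 1 · PE1,1: acc=0; fwd→0 fwd↓0
  step 2 · PE0,1: acc=75; fwd→5 fwd↓7
  step 2 · PE1,0: acc=74; fwd→6 fwd↓9
  step 2 · PE1,1: acc=32; fwd→4 fwd↓8
  step 3 · PE0,1: acc=75; fwd→0 fwd↓0
  step 3 · PE1,0: acc=74; fwd→0 fwd↓0
  step 3 · PE1,1: acc=74; fwd→6 fwd↓7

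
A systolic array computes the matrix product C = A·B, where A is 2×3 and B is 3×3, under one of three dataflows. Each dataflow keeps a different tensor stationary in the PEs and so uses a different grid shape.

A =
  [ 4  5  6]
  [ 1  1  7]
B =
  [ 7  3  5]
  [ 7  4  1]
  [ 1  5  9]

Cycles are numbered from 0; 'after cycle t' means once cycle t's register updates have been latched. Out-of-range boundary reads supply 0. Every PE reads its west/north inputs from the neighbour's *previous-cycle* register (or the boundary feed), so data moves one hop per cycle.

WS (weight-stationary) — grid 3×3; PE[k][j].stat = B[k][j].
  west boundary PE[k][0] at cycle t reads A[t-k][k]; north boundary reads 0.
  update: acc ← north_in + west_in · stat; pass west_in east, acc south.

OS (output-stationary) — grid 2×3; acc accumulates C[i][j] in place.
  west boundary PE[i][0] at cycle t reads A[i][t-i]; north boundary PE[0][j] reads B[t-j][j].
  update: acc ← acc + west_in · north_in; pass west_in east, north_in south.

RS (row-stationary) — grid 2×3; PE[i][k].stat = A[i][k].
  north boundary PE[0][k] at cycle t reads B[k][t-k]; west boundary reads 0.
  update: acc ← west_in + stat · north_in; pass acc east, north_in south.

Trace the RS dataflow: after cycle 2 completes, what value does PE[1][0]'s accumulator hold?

PE[1][0].acc = 3

Tracing RS — 2×3 array, target PE[1][0]:
  t=0 PE[0][0]: acc=28 h=28 v=7
  t=0 PE[1][0]: acc=0 h=0 v=0
  t=1 PE[0][0]: acc=12 h=12 v=3
  t=1 PE[1][0]: acc=7 h=7 v=7
  t=2 PE[0][0]: acc=20 h=20 v=5
  t=2 PE[1][0]: acc=3 h=3 v=3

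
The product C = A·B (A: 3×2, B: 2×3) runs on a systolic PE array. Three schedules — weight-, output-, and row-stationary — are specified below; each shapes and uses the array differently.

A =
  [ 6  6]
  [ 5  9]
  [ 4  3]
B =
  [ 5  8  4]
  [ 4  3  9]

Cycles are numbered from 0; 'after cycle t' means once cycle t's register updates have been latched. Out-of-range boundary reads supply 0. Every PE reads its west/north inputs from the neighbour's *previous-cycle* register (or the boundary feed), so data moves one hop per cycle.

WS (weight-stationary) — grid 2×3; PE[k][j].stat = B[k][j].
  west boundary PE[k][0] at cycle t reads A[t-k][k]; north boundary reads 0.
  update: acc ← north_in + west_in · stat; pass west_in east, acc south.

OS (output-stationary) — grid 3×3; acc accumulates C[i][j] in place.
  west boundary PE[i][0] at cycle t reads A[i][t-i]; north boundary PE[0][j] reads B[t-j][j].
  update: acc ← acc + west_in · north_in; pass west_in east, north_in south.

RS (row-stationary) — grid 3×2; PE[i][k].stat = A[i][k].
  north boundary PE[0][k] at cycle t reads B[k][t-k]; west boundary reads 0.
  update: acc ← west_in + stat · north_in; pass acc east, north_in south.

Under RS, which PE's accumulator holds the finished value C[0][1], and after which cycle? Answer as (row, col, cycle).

RS: C[0][1] accumulates in PE[0][1]:
  cycle 0: PE[0][1] → acc 0, east 0, south 0
  cycle 1: PE[0][1] → acc 54, east 54, south 4
  cycle 2: PE[0][1] → acc 66, east 66, south 3

(row, col, cycle) = (0, 1, 2)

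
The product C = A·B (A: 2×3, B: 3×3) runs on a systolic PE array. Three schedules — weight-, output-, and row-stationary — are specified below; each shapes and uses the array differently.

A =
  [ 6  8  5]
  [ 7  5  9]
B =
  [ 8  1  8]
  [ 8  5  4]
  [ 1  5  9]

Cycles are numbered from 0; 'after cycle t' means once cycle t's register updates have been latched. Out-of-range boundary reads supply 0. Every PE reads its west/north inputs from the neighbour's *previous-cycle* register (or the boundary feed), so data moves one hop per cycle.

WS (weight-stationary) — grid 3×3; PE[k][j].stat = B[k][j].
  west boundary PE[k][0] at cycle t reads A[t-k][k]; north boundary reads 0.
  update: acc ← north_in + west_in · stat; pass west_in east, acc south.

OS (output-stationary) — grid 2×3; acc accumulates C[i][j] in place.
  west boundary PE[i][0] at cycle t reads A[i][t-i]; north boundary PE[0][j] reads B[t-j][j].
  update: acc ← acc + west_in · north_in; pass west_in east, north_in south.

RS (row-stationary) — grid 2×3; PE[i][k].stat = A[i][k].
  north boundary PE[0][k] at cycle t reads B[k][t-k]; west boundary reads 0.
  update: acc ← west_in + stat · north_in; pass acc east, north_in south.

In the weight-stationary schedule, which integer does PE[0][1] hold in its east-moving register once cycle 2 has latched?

register = 7

WS (3×3). Following PE[0][1] plus its west/north inputs:
  [0] (0,0) acc=48 (h:6 v:48)
  [0] (0,1) acc=0 (h:0 v:0)
  [1] (0,0) acc=56 (h:7 v:56)
  [1] (0,1) acc=6 (h:6 v:6)
  [2] (0,0) acc=0 (h:0 v:0)
  [2] (0,1) acc=7 (h:7 v:7)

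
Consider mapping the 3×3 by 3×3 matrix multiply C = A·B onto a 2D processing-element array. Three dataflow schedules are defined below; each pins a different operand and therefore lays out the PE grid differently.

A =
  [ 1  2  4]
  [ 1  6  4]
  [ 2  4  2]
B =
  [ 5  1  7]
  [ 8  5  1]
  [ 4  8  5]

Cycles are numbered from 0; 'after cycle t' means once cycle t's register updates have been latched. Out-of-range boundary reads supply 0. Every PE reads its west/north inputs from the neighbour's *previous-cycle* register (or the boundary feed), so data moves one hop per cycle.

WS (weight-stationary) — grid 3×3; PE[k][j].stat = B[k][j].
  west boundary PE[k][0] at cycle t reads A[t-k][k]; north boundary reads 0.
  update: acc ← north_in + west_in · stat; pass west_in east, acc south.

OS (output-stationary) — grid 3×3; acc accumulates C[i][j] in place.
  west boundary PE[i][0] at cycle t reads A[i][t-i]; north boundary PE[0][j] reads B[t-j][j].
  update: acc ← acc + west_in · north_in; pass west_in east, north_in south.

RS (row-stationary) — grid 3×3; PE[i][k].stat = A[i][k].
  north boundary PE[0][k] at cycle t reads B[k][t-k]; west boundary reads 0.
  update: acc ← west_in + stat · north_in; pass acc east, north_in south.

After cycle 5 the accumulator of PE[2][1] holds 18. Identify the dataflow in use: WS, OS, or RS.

Under WS (3×3), PE[2][1]:
  0: (2,1).acc=0  regs=<0,0>
  1: (2,1).acc=0  regs=<0,0>
  2: (2,1).acc=0  regs=<0,0>
  3: (2,1).acc=43  regs=<4,43>
  4: (2,1).acc=63  regs=<4,63>
  5: (2,1).acc=38  regs=<2,38>
Under OS (3×3), PE[2][1]:
  0: (2,1).acc=0  regs=<0,0>
  1: (2,1).acc=0  regs=<0,0>
  2: (2,1).acc=0  regs=<0,0>
  3: (2,1).acc=2  regs=<2,1>
  4: (2,1).acc=22  regs=<4,5>
  5: (2,1).acc=38  regs=<2,8>
Under RS (3×3), PE[2][1]:
  0: (2,1).acc=0  regs=<0,0>
  1: (2,1).acc=0  regs=<0,0>
  2: (2,1).acc=0  regs=<0,0>
  3: (2,1).acc=42  regs=<42,8>
  4: (2,1).acc=22  regs=<22,5>
  5: (2,1).acc=18  regs=<18,1>

dataflow = RS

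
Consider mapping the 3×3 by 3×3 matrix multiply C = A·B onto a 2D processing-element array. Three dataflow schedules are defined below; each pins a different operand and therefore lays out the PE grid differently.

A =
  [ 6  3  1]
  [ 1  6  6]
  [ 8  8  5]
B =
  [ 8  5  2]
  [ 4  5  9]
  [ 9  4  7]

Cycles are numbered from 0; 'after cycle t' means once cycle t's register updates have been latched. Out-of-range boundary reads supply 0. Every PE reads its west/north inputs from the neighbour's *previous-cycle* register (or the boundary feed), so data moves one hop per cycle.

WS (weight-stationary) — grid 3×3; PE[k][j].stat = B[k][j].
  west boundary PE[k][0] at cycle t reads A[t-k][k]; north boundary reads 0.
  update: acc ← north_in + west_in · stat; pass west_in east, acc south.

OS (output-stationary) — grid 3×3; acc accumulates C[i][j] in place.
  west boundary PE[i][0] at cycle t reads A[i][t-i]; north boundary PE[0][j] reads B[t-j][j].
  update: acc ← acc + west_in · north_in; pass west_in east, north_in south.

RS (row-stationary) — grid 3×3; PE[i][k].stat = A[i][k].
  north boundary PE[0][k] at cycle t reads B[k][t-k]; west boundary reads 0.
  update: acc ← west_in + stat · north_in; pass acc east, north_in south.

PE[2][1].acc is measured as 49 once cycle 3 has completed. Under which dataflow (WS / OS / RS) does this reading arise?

— WS: 3×3; PE[2][1] trace:
  t=0 PE[2][1]: acc=0 h=0 v=0
  t=1 PE[2][1]: acc=0 h=0 v=0
  t=2 PE[2][1]: acc=0 h=0 v=0
  t=3 PE[2][1]: acc=49 h=1 v=49
— OS: 3×3; PE[2][1] trace:
  t=0 PE[2][1]: acc=0 h=0 v=0
  t=1 PE[2][1]: acc=0 h=0 v=0
  t=2 PE[2][1]: acc=0 h=0 v=0
  t=3 PE[2][1]: acc=40 h=8 v=5
— RS: 3×3; PE[2][1] trace:
  t=0 PE[2][1]: acc=0 h=0 v=0
  t=1 PE[2][1]: acc=0 h=0 v=0
  t=2 PE[2][1]: acc=0 h=0 v=0
  t=3 PE[2][1]: acc=96 h=96 v=4

dataflow = WS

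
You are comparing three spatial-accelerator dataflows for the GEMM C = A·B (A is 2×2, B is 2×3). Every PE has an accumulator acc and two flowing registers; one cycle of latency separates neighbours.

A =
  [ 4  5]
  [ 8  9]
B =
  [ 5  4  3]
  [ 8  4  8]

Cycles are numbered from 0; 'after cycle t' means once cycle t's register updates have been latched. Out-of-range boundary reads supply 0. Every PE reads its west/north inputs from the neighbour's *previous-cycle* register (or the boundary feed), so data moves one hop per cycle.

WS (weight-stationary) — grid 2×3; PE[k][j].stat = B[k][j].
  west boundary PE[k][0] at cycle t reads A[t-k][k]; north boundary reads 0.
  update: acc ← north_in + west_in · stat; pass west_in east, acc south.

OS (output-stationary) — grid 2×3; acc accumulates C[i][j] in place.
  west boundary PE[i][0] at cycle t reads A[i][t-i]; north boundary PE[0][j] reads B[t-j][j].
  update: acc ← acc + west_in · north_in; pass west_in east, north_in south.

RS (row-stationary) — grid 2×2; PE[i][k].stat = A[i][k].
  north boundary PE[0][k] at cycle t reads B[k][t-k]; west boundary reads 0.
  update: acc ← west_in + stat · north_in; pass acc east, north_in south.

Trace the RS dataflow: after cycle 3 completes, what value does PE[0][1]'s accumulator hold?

Tracing RS — 2×2 array, target PE[0][1]:
  @0  [0,0]  acc 20  |  →20  ↓5
  @0  [0,1]  acc 0  |  →0  ↓0
  @1  [0,0]  acc 16  |  →16  ↓4
  @1  [0,1]  acc 60  |  →60  ↓8
  @2  [0,0]  acc 12  |  →12  ↓3
  @2  [0,1]  acc 36  |  →36  ↓4
  @3  [0,0]  acc 0  |  →0  ↓0
  @3  [0,1]  acc 52  |  →52  ↓8

PE[0][1].acc = 52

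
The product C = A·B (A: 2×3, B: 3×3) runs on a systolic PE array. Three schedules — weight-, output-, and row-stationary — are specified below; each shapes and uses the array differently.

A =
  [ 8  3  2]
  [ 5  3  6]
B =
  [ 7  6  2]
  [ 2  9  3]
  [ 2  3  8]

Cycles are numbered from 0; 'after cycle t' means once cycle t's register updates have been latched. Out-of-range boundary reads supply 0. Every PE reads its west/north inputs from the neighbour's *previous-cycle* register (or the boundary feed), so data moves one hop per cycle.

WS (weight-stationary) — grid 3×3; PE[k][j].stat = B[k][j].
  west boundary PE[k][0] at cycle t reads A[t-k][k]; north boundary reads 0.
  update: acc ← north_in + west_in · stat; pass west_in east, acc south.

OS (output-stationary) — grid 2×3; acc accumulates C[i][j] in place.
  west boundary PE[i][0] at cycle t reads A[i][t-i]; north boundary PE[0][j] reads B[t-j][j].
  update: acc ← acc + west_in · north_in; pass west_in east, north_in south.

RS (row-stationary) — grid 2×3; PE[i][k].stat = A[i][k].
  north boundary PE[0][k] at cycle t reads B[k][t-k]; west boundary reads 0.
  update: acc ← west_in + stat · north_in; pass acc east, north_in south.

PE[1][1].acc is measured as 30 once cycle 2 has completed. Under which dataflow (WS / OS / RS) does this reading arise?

dataflow = OS

WS [3×3] PE[1][1] across cycles:
  t=0 PE[1][1]: acc=0 h=0 v=0
  t=1 PE[1][1]: acc=0 h=0 v=0
  t=2 PE[1][1]: acc=75 h=3 v=75
OS [2×3] PE[1][1] across cycles:
  t=0 PE[1][1]: acc=0 h=0 v=0
  t=1 PE[1][1]: acc=0 h=0 v=0
  t=2 PE[1][1]: acc=30 h=5 v=6
RS [2×3] PE[1][1] across cycles:
  t=0 PE[1][1]: acc=0 h=0 v=0
  t=1 PE[1][1]: acc=0 h=0 v=0
  t=2 PE[1][1]: acc=41 h=41 v=2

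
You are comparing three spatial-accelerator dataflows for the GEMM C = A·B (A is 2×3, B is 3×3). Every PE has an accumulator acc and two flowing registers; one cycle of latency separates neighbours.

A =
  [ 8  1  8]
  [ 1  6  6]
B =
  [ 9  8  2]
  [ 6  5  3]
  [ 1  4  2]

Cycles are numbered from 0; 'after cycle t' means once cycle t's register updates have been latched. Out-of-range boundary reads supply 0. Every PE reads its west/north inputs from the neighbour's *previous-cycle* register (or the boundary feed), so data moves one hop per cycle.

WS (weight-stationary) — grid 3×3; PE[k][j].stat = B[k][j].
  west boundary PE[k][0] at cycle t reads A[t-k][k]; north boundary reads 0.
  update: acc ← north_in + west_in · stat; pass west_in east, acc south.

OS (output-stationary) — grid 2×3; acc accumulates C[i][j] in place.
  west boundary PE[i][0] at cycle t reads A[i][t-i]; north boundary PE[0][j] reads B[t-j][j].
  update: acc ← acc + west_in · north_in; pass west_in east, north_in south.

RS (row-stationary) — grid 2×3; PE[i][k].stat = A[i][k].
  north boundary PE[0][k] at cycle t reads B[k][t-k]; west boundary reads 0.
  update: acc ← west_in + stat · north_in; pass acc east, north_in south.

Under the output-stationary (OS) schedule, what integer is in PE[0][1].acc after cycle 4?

Tracing OS — 2×3 array, target PE[0][1]:
  [0] (0,0) acc=72 (h:8 v:9)
  [0] (0,1) acc=0 (h:0 v:0)
  [1] (0,0) acc=78 (h:1 v:6)
  [1] (0,1) acc=64 (h:8 v:8)
  [2] (0,0) acc=86 (h:8 v:1)
  [2] (0,1) acc=69 (h:1 v:5)
  [3] (0,0) acc=86 (h:0 v:0)
  [3] (0,1) acc=101 (h:8 v:4)
  [4] (0,0) acc=86 (h:0 v:0)
  [4] (0,1) acc=101 (h:0 v:0)

PE[0][1].acc = 101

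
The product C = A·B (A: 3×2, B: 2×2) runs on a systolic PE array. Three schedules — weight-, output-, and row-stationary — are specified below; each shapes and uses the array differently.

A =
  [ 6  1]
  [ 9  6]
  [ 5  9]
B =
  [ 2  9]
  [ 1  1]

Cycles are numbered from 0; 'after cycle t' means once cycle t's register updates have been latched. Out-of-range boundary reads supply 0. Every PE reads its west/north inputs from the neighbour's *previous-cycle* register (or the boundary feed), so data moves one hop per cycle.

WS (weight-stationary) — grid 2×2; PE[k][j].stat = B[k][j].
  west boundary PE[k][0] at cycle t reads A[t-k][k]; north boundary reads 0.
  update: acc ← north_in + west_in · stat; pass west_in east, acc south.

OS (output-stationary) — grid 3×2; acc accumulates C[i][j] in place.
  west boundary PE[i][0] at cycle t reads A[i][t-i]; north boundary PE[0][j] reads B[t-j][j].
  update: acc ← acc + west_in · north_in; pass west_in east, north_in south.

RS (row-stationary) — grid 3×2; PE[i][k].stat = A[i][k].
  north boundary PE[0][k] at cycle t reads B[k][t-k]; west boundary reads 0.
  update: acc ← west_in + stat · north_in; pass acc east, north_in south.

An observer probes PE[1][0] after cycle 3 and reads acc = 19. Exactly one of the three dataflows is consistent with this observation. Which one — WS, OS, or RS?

WS [2×2] PE[1][0] across cycles:
  @0  [1,0]  acc 0  |  →0  ↓0
  @1  [1,0]  acc 13  |  →1  ↓13
  @2  [1,0]  acc 24  |  →6  ↓24
  @3  [1,0]  acc 19  |  →9  ↓19
OS [3×2] PE[1][0] across cycles:
  @0  [1,0]  acc 0  |  →0  ↓0
  @1  [1,0]  acc 18  |  →9  ↓2
  @2  [1,0]  acc 24  |  →6  ↓1
  @3  [1,0]  acc 24  |  →0  ↓0
RS [3×2] PE[1][0] across cycles:
  @0  [1,0]  acc 0  |  →0  ↓0
  @1  [1,0]  acc 18  |  →18  ↓2
  @2  [1,0]  acc 81  |  →81  ↓9
  @3  [1,0]  acc 0  |  →0  ↓0

dataflow = WS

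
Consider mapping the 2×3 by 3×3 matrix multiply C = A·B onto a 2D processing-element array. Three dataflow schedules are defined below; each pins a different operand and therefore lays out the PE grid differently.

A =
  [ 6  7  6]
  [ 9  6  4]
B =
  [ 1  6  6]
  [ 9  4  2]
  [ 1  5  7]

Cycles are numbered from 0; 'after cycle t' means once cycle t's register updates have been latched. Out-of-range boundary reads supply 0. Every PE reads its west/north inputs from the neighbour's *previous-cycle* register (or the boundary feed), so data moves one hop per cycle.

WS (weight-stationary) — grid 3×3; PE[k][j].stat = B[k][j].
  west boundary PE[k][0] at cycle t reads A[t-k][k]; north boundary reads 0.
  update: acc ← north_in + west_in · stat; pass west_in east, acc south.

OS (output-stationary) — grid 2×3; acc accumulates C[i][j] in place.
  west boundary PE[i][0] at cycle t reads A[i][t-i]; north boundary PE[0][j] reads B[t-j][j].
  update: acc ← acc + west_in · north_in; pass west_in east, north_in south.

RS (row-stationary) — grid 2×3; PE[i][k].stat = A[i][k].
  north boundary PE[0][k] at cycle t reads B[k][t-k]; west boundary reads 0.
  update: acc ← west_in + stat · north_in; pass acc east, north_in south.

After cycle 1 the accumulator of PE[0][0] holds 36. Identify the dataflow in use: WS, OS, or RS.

dataflow = RS

WS (3×3 grid), PE[0][0]:
  t=0 PE[0][0]: acc=6 h=6 v=6
  t=1 PE[0][0]: acc=9 h=9 v=9
OS (2×3 grid), PE[0][0]:
  t=0 PE[0][0]: acc=6 h=6 v=1
  t=1 PE[0][0]: acc=69 h=7 v=9
RS (2×3 grid), PE[0][0]:
  t=0 PE[0][0]: acc=6 h=6 v=1
  t=1 PE[0][0]: acc=36 h=36 v=6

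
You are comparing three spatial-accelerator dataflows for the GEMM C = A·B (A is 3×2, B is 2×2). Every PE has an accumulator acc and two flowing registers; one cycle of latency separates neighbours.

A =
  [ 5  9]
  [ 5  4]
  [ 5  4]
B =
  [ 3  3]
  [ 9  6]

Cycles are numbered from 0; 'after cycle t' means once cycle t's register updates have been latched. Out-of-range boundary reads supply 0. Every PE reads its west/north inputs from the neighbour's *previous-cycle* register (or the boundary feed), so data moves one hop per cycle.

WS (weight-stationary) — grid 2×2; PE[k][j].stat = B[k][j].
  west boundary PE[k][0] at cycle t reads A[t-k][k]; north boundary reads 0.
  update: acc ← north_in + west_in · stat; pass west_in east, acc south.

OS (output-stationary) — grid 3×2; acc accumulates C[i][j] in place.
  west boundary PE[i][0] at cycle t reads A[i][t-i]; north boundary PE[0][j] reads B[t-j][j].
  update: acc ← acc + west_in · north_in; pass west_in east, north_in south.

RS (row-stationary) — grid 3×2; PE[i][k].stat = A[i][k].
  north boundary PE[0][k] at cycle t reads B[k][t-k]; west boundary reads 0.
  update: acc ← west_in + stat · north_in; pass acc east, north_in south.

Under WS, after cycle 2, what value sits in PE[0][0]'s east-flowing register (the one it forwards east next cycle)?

WS (2×2). Following PE[0][0] plus its west/north inputs:
  [0] (0,0) acc=15 (h:5 v:15)
  [1] (0,0) acc=15 (h:5 v:15)
  [2] (0,0) acc=15 (h:5 v:15)

register = 5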